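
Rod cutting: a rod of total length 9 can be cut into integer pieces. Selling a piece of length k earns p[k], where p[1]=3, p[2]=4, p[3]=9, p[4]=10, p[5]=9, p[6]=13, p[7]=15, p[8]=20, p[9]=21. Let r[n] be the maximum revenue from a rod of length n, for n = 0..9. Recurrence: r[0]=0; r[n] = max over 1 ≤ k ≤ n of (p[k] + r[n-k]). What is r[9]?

   n    0    1    2    3    4    5    6    7    8    9
r[n]    0    3    6    9   12   15   18   21   24   27

27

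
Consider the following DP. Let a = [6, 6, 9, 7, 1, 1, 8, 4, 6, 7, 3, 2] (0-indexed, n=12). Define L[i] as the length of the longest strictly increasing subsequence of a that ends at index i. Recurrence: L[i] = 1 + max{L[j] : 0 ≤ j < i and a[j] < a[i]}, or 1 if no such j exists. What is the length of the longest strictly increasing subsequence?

4

   i    0    1    2    3    4    5    6    7    8    9   10   11
a[i]    6    6    9    7    1    1    8    4    6    7    3    2
L[i]    1    1    2    2    1    1    3    2    3    4    2    2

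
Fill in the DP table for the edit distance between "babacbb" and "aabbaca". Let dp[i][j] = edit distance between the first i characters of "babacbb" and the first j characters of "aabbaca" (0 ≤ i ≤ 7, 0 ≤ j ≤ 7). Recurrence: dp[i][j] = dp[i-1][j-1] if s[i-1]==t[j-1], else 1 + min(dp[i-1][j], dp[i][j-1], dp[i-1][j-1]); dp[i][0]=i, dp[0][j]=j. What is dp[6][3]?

3

   ''  a  a  b  b  a  c  a
''  0  1  2  3  4  5  6  7
 b  1  1  2  2  3  4  5  6
 a  2  1  1  2  3  3  4  5
 b  3  2  2  1  2  3  4  5
 a  4  3  2  2  2  2  3  4
 c  5  4  3  3  3  3  2  3
 b  6  5  4  3  3  4  3  3
 b  7  6  5  4  3  4  4  4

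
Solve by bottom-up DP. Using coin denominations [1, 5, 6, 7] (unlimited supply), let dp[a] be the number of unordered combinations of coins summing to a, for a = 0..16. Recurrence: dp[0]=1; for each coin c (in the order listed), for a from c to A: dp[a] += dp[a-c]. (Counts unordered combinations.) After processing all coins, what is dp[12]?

8

after  coin     0     1     2     3     4     5     6     7     8     9    10    11    12    13    14    15    16
          1     1     1     1     1     1     1     1     1     1     1     1     1     1     1     1     1     1
          5     1     1     1     1     1     2     2     2     2     2     3     3     3     3     3     4     4
          6     1     1     1     1     1     2     3     3     3     3     4     5     6     6     6     7     8
          7     1     1     1     1     1     2     3     4     4     4     5     6     8     9    10    11    12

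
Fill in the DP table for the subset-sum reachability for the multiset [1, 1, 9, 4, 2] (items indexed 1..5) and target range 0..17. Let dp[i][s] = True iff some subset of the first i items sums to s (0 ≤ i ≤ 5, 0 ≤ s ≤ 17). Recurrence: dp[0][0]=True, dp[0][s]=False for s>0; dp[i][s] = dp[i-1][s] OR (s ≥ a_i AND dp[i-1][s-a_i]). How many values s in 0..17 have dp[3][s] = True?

6

i\s   0   1   2   3   4   5   6   7   8   9  10  11  12  13  14  15  16  17
  0   T   F   F   F   F   F   F   F   F   F   F   F   F   F   F   F   F   F
  1   T   T   F   F   F   F   F   F   F   F   F   F   F   F   F   F   F   F
  2   T   T   T   F   F   F   F   F   F   F   F   F   F   F   F   F   F   F
  3   T   T   T   F   F   F   F   F   F   T   T   T   F   F   F   F   F   F
  4   T   T   T   F   T   T   T   F   F   T   T   T   F   T   T   T   F   F
  5   T   T   T   T   T   T   T   T   T   T   T   T   T   T   T   T   T   T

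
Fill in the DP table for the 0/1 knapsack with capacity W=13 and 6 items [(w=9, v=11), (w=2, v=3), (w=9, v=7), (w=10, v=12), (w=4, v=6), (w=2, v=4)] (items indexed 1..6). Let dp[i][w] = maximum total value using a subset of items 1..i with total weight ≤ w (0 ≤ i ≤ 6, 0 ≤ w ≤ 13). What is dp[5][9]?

i\w   0   1   2   3   4   5   6   7   8   9  10  11  12  13
  0   0   0   0   0   0   0   0   0   0   0   0   0   0   0
  1   0   0   0   0   0   0   0   0   0  11  11  11  11  11
  2   0   0   3   3   3   3   3   3   3  11  11  14  14  14
  3   0   0   3   3   3   3   3   3   3  11  11  14  14  14
  4   0   0   3   3   3   3   3   3   3  11  12  14  15  15
  5   0   0   3   3   6   6   9   9   9  11  12  14  15  17
  6   0   0   4   4   7   7  10  10  13  13  13  15  16  18

11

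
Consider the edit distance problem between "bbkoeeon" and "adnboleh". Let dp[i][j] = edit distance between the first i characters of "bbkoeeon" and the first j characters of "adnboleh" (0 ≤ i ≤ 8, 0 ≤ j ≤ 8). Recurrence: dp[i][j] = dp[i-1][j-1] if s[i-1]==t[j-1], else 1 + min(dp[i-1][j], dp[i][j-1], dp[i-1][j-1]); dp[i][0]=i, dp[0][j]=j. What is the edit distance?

7

   ''  a  d  n  b  o  l  e  h
''  0  1  2  3  4  5  6  7  8
 b  1  1  2  3  3  4  5  6  7
 b  2  2  2  3  3  4  5  6  7
 k  3  3  3  3  4  4  5  6  7
 o  4  4  4  4  4  4  5  6  7
 e  5  5  5  5  5  5  5  5  6
 e  6  6  6  6  6  6  6  5  6
 o  7  7  7  7  7  6  7  6  6
 n  8  8  8  7  8  7  7  7  7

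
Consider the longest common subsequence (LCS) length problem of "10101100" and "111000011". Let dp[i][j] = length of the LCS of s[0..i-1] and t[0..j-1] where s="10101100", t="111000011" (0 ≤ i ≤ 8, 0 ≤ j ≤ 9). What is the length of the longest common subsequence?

   ''  1  1  1  0  0  0  0  1  1
''  0  0  0  0  0  0  0  0  0  0
 1  0  1  1  1  1  1  1  1  1  1
 0  0  1  1  1  2  2  2  2  2  2
 1  0  1  2  2  2  2  2  2  3  3
 0  0  1  2  2  3  3  3  3  3  3
 1  0  1  2  3  3  3  3  3  4  4
 1  0  1  2  3  3  3  3  3  4  5
 0  0  1  2  3  4  4  4  4  4  5
 0  0  1  2  3  4  5  5  5  5  5

5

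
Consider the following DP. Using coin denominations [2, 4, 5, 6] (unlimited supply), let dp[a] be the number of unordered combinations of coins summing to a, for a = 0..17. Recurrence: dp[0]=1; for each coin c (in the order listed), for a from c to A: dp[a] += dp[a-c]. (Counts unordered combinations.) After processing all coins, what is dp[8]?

4

after  coin     0     1     2     3     4     5     6     7     8     9    10    11    12    13    14    15    16    17
          2     1     0     1     0     1     0     1     0     1     0     1     0     1     0     1     0     1     0
          4     1     0     1     0     2     0     2     0     3     0     3     0     4     0     4     0     5     0
          5     1     0     1     0     2     1     2     1     3     2     4     2     5     3     6     4     7     5
          6     1     0     1     0     2     1     3     1     4     2     6     3     8     4    10     6    13     8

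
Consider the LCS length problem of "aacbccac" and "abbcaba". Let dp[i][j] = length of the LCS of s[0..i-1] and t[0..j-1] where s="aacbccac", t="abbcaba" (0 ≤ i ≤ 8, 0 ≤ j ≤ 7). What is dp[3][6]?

   ''  a  b  b  c  a  b  a
''  0  0  0  0  0  0  0  0
 a  0  1  1  1  1  1  1  1
 a  0  1  1  1  1  2  2  2
 c  0  1  1  1  2  2  2  2
 b  0  1  2  2  2  2  3  3
 c  0  1  2  2  3  3  3  3
 c  0  1  2  2  3  3  3  3
 a  0  1  2  2  3  4  4  4
 c  0  1  2  2  3  4  4  4

2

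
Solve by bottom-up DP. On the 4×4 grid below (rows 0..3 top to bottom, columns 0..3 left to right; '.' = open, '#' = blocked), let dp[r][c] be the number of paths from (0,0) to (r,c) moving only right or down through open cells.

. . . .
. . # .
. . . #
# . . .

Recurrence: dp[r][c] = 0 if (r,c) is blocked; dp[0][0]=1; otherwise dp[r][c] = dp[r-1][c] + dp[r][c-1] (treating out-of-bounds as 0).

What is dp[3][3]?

6

r\c   0   1   2   3
  0   1   1   1   1
  1   1   2   0   1
  2   1   3   3   0
  3   0   3   6   6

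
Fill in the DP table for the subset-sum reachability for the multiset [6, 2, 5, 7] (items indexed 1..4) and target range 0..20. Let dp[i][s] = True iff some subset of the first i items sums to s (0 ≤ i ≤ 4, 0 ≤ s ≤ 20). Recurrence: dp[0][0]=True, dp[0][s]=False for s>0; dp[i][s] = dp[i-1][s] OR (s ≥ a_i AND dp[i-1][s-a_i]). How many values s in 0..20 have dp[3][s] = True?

i\s   0   1   2   3   4   5   6   7   8   9  10  11  12  13  14  15  16  17  18  19  20
  0   T   F   F   F   F   F   F   F   F   F   F   F   F   F   F   F   F   F   F   F   F
  1   T   F   F   F   F   F   T   F   F   F   F   F   F   F   F   F   F   F   F   F   F
  2   T   F   T   F   F   F   T   F   T   F   F   F   F   F   F   F   F   F   F   F   F
  3   T   F   T   F   F   T   T   T   T   F   F   T   F   T   F   F   F   F   F   F   F
  4   T   F   T   F   F   T   T   T   T   T   F   T   T   T   T   T   F   F   T   F   T

8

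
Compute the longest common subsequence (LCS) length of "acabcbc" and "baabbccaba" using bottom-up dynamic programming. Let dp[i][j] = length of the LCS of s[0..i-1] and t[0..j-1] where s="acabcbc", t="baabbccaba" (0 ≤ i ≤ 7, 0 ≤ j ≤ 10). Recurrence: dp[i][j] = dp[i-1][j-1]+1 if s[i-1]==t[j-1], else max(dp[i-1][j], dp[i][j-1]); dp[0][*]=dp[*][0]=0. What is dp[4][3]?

2

   ''  b  a  a  b  b  c  c  a  b  a
''  0  0  0  0  0  0  0  0  0  0  0
 a  0  0  1  1  1  1  1  1  1  1  1
 c  0  0  1  1  1  1  2  2  2  2  2
 a  0  0  1  2  2  2  2  2  3  3  3
 b  0  1  1  2  3  3  3  3  3  4  4
 c  0  1  1  2  3  3  4  4  4  4  4
 b  0  1  1  2  3  4  4  4  4  5  5
 c  0  1  1  2  3  4  5  5  5  5  5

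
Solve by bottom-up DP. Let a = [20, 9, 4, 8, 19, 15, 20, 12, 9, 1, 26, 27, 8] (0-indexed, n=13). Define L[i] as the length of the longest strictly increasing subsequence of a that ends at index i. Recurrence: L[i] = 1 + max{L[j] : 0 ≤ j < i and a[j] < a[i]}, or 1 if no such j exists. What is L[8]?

3

   i    0    1    2    3    4    5    6    7    8    9   10   11   12
a[i]   20    9    4    8   19   15   20   12    9    1   26   27    8
L[i]    1    1    1    2    3    3    4    3    3    1    5    6    2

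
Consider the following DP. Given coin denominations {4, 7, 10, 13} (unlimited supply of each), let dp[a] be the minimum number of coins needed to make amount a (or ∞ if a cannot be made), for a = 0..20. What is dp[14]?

 a  0  1  2  3  4  5  6  7  8  9 10 11 12 13 14 15 16 17 18 19 20
dp  0  -  -  -  1  -  -  1  2  -  1  2  3  1  2  3  4  2  3  4  2
(- denotes ∞ / unreachable)

2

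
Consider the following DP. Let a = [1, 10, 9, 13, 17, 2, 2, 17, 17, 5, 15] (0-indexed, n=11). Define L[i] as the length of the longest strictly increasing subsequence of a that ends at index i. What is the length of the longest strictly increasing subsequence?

   i    0    1    2    3    4    5    6    7    8    9   10
a[i]    1   10    9   13   17    2    2   17   17    5   15
L[i]    1    2    2    3    4    2    2    4    4    3    4

4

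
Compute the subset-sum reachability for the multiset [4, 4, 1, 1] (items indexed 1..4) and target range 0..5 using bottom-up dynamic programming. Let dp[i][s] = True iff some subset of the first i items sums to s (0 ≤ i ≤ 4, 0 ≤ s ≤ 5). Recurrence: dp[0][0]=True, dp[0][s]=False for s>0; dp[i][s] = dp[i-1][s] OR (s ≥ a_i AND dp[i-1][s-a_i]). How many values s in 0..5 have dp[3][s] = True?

i\s   0   1   2   3   4   5
  0   T   F   F   F   F   F
  1   T   F   F   F   T   F
  2   T   F   F   F   T   F
  3   T   T   F   F   T   T
  4   T   T   T   F   T   T

4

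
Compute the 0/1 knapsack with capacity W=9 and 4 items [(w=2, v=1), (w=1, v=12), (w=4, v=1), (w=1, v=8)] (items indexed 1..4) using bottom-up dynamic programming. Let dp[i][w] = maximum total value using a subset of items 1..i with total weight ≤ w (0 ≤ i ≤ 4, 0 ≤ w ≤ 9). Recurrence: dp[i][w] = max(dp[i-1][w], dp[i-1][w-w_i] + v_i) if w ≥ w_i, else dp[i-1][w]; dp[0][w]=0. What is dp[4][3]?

20

i\w   0   1   2   3   4   5   6   7   8   9
  0   0   0   0   0   0   0   0   0   0   0
  1   0   0   1   1   1   1   1   1   1   1
  2   0  12  12  13  13  13  13  13  13  13
  3   0  12  12  13  13  13  13  14  14  14
  4   0  12  20  20  21  21  21  21  22  22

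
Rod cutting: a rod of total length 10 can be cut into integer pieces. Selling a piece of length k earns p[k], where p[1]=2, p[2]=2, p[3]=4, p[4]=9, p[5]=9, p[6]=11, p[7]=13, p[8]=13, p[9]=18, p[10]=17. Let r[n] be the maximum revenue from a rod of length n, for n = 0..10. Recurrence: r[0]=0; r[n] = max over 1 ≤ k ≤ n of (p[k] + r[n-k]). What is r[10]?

22

   n    0    1    2    3    4    5    6    7    8    9   10
r[n]    0    2    4    6    9   11   13   15   18   20   22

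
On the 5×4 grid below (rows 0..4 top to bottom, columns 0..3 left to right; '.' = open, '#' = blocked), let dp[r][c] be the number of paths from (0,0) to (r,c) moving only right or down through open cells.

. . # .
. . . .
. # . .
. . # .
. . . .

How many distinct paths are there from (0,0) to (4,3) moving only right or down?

r\c   0   1   2   3
  0   1   1   0   0
  1   1   2   2   2
  2   1   0   2   4
  3   1   1   0   4
  4   1   2   2   6

6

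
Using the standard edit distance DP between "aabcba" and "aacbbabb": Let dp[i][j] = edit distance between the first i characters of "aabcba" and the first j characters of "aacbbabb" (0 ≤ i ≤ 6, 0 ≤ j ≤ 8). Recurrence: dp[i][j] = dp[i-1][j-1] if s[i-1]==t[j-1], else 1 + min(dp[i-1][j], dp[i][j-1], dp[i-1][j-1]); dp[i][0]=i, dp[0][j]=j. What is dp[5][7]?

   ''  a  a  c  b  b  a  b  b
''  0  1  2  3  4  5  6  7  8
 a  1  0  1  2  3  4  5  6  7
 a  2  1  0  1  2  3  4  5  6
 b  3  2  1  1  1  2  3  4  5
 c  4  3  2  1  2  2  3  4  5
 b  5  4  3  2  1  2  3  3  4
 a  6  5  4  3  2  2  2  3  4

3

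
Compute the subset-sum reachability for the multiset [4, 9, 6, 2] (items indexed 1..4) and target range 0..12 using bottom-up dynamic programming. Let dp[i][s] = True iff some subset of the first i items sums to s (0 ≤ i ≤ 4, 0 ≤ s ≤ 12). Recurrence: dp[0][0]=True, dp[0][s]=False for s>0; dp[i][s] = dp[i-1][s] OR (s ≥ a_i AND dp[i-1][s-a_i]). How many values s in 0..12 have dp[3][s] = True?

5

i\s   0   1   2   3   4   5   6   7   8   9  10  11  12
  0   T   F   F   F   F   F   F   F   F   F   F   F   F
  1   T   F   F   F   T   F   F   F   F   F   F   F   F
  2   T   F   F   F   T   F   F   F   F   T   F   F   F
  3   T   F   F   F   T   F   T   F   F   T   T   F   F
  4   T   F   T   F   T   F   T   F   T   T   T   T   T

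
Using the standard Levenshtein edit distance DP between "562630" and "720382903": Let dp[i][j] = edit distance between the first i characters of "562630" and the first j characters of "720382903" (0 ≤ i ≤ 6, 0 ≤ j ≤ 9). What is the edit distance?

   ''  7  2  0  3  8  2  9  0  3
''  0  1  2  3  4  5  6  7  8  9
 5  1  1  2  3  4  5  6  7  8  9
 6  2  2  2  3  4  5  6  7  8  9
 2  3  3  2  3  4  5  5  6  7  8
 6  4  4  3  3  4  5  6  6  7  8
 3  5  5  4  4  3  4  5  6  7  7
 0  6  6  5  4  4  4  5  6  6  7

7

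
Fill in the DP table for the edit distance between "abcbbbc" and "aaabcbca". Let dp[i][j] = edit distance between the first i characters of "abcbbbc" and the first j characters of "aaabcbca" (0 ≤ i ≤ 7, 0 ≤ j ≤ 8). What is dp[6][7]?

   ''  a  a  a  b  c  b  c  a
''  0  1  2  3  4  5  6  7  8
 a  1  0  1  2  3  4  5  6  7
 b  2  1  1  2  2  3  4  5  6
 c  3  2  2  2  3  2  3  4  5
 b  4  3  3  3  2  3  2  3  4
 b  5  4  4  4  3  3  3  3  4
 b  6  5  5  5  4  4  3  4  4
 c  7  6  6  6  5  4  4  3  4

4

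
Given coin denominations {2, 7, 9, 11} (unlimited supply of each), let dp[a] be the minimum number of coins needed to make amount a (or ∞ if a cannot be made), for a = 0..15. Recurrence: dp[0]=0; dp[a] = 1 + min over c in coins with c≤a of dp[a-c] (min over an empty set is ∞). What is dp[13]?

 a  0  1  2  3  4  5  6  7  8  9 10 11 12 13 14 15
dp  0  -  1  -  2  -  3  1  4  1  5  1  6  2  2  3
(- denotes ∞ / unreachable)

2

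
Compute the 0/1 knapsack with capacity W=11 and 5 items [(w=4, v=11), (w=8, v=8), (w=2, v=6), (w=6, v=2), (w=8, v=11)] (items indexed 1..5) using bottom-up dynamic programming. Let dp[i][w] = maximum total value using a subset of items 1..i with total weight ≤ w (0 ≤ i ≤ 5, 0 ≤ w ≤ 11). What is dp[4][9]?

17

i\w   0   1   2   3   4   5   6   7   8   9  10  11
  0   0   0   0   0   0   0   0   0   0   0   0   0
  1   0   0   0   0  11  11  11  11  11  11  11  11
  2   0   0   0   0  11  11  11  11  11  11  11  11
  3   0   0   6   6  11  11  17  17  17  17  17  17
  4   0   0   6   6  11  11  17  17  17  17  17  17
  5   0   0   6   6  11  11  17  17  17  17  17  17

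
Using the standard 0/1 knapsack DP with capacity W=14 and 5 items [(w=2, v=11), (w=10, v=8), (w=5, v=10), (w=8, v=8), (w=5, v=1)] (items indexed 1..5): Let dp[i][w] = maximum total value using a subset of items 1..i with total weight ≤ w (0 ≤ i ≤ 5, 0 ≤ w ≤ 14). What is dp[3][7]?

21

i\w   0   1   2   3   4   5   6   7   8   9  10  11  12  13  14
  0   0   0   0   0   0   0   0   0   0   0   0   0   0   0   0
  1   0   0  11  11  11  11  11  11  11  11  11  11  11  11  11
  2   0   0  11  11  11  11  11  11  11  11  11  11  19  19  19
  3   0   0  11  11  11  11  11  21  21  21  21  21  21  21  21
  4   0   0  11  11  11  11  11  21  21  21  21  21  21  21  21
  5   0   0  11  11  11  11  11  21  21  21  21  21  22  22  22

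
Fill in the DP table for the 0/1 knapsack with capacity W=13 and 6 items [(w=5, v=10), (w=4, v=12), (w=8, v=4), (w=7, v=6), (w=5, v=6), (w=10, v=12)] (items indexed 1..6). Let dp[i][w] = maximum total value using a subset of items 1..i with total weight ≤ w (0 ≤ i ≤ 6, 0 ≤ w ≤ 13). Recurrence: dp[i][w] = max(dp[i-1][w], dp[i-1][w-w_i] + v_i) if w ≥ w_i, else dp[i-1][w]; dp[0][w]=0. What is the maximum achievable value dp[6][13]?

i\w   0   1   2   3   4   5   6   7   8   9  10  11  12  13
  0   0   0   0   0   0   0   0   0   0   0   0   0   0   0
  1   0   0   0   0   0  10  10  10  10  10  10  10  10  10
  2   0   0   0   0  12  12  12  12  12  22  22  22  22  22
  3   0   0   0   0  12  12  12  12  12  22  22  22  22  22
  4   0   0   0   0  12  12  12  12  12  22  22  22  22  22
  5   0   0   0   0  12  12  12  12  12  22  22  22  22  22
  6   0   0   0   0  12  12  12  12  12  22  22  22  22  22

22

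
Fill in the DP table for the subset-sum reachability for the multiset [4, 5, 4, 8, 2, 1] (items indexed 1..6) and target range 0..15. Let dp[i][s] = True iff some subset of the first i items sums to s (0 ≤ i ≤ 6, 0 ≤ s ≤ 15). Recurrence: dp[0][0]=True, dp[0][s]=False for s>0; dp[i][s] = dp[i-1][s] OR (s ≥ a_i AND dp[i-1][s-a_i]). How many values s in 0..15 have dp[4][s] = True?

i\s   0   1   2   3   4   5   6   7   8   9  10  11  12  13  14  15
  0   T   F   F   F   F   F   F   F   F   F   F   F   F   F   F   F
  1   T   F   F   F   T   F   F   F   F   F   F   F   F   F   F   F
  2   T   F   F   F   T   T   F   F   F   T   F   F   F   F   F   F
  3   T   F   F   F   T   T   F   F   T   T   F   F   F   T   F   F
  4   T   F   F   F   T   T   F   F   T   T   F   F   T   T   F   F
  5   T   F   T   F   T   T   T   T   T   T   T   T   T   T   T   T
  6   T   T   T   T   T   T   T   T   T   T   T   T   T   T   T   T

7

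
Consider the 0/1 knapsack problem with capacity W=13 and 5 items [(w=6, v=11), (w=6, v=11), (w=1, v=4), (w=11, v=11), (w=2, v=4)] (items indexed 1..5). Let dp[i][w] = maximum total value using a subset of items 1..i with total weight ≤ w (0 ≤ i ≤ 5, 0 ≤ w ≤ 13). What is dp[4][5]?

4

i\w   0   1   2   3   4   5   6   7   8   9  10  11  12  13
  0   0   0   0   0   0   0   0   0   0   0   0   0   0   0
  1   0   0   0   0   0   0  11  11  11  11  11  11  11  11
  2   0   0   0   0   0   0  11  11  11  11  11  11  22  22
  3   0   4   4   4   4   4  11  15  15  15  15  15  22  26
  4   0   4   4   4   4   4  11  15  15  15  15  15  22  26
  5   0   4   4   8   8   8  11  15  15  19  19  19  22  26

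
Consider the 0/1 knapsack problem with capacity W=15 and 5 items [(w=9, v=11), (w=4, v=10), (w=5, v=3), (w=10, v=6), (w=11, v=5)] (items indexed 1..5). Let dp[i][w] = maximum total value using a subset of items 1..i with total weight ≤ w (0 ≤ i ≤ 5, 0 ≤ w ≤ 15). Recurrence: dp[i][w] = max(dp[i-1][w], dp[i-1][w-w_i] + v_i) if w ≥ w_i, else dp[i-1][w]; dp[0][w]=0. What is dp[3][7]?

i\w   0   1   2   3   4   5   6   7   8   9  10  11  12  13  14  15
  0   0   0   0   0   0   0   0   0   0   0   0   0   0   0   0   0
  1   0   0   0   0   0   0   0   0   0  11  11  11  11  11  11  11
  2   0   0   0   0  10  10  10  10  10  11  11  11  11  21  21  21
  3   0   0   0   0  10  10  10  10  10  13  13  13  13  21  21  21
  4   0   0   0   0  10  10  10  10  10  13  13  13  13  21  21  21
  5   0   0   0   0  10  10  10  10  10  13  13  13  13  21  21  21

10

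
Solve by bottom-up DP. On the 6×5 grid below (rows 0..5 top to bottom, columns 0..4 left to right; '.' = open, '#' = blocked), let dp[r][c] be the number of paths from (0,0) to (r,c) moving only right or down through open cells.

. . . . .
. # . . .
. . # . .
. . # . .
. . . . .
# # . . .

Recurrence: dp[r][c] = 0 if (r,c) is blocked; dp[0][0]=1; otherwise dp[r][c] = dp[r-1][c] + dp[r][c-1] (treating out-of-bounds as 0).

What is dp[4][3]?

r\c   0   1   2   3   4
  0   1   1   1   1   1
  1   1   0   1   2   3
  2   1   1   0   2   5
  3   1   2   0   2   7
  4   1   3   3   5  12
  5   0   0   3   8  20

5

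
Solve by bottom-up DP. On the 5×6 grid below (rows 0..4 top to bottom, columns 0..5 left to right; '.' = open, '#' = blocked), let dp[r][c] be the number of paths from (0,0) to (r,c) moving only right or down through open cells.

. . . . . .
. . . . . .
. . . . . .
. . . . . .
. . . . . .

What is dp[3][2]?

10

r\c   0   1   2   3   4   5
  0   1   1   1   1   1   1
  1   1   2   3   4   5   6
  2   1   3   6  10  15  21
  3   1   4  10  20  35  56
  4   1   5  15  35  70 126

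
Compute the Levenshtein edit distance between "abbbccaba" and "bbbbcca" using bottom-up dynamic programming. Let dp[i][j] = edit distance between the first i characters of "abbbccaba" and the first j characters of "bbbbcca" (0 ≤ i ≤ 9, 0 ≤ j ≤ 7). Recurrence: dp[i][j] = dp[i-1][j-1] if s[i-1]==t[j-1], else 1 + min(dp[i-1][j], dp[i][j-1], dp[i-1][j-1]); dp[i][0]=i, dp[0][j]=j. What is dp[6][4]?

3

   ''  b  b  b  b  c  c  a
''  0  1  2  3  4  5  6  7
 a  1  1  2  3  4  5  6  6
 b  2  1  1  2  3  4  5  6
 b  3  2  1  1  2  3  4  5
 b  4  3  2  1  1  2  3  4
 c  5  4  3  2  2  1  2  3
 c  6  5  4  3  3  2  1  2
 a  7  6  5  4  4  3  2  1
 b  8  7  6  5  4  4  3  2
 a  9  8  7  6  5  5  4  3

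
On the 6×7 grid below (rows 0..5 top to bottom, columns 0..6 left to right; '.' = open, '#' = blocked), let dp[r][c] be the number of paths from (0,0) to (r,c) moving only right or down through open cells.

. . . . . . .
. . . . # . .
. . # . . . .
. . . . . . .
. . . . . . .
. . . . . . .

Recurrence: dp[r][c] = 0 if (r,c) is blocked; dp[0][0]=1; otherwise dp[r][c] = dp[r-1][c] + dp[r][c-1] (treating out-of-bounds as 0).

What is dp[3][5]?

17

r\c   0   1   2   3   4   5   6
  0   1   1   1   1   1   1   1
  1   1   2   3   4   0   1   2
  2   1   3   0   4   4   5   7
  3   1   4   4   8  12  17  24
  4   1   5   9  17  29  46  70
  5   1   6  15  32  61 107 177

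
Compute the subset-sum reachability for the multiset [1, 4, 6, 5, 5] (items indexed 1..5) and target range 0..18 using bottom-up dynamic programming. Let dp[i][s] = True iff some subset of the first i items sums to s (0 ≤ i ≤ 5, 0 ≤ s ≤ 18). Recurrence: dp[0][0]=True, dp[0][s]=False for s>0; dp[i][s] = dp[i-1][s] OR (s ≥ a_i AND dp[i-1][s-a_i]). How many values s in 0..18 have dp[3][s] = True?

i\s   0   1   2   3   4   5   6   7   8   9  10  11  12  13  14  15  16  17  18
  0   T   F   F   F   F   F   F   F   F   F   F   F   F   F   F   F   F   F   F
  1   T   T   F   F   F   F   F   F   F   F   F   F   F   F   F   F   F   F   F
  2   T   T   F   F   T   T   F   F   F   F   F   F   F   F   F   F   F   F   F
  3   T   T   F   F   T   T   T   T   F   F   T   T   F   F   F   F   F   F   F
  4   T   T   F   F   T   T   T   T   F   T   T   T   T   F   F   T   T   F   F
  5   T   T   F   F   T   T   T   T   F   T   T   T   T   F   T   T   T   T   F

8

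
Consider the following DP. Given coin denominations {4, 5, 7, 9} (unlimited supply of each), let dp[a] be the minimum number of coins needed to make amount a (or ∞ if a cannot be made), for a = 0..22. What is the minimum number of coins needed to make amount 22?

3

 a  0  1  2  3  4  5  6  7  8  9 10 11 12 13 14 15 16 17 18 19 20 21 22
dp  0  -  -  -  1  1  -  1  2  1  2  2  2  2  2  3  2  3  2  3  3  3  3
(- denotes ∞ / unreachable)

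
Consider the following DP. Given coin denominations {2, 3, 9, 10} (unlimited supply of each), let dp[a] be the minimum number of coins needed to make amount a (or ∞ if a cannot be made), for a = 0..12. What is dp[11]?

2

 a  0  1  2  3  4  5  6  7  8  9 10 11 12
dp  0  -  1  1  2  2  2  3  3  1  1  2  2
(- denotes ∞ / unreachable)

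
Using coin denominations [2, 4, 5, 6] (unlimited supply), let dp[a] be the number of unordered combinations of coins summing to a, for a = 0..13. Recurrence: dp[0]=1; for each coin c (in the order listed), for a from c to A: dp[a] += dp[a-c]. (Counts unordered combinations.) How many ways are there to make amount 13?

after  coin     0     1     2     3     4     5     6     7     8     9    10    11    12    13
          2     1     0     1     0     1     0     1     0     1     0     1     0     1     0
          4     1     0     1     0     2     0     2     0     3     0     3     0     4     0
          5     1     0     1     0     2     1     2     1     3     2     4     2     5     3
          6     1     0     1     0     2     1     3     1     4     2     6     3     8     4

4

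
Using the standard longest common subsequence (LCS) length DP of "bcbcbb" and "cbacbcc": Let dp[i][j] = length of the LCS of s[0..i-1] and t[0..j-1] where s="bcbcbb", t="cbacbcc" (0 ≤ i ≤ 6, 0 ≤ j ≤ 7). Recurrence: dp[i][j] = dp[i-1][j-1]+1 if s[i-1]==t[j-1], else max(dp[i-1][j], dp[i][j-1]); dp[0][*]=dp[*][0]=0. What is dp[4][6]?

   ''  c  b  a  c  b  c  c
''  0  0  0  0  0  0  0  0
 b  0  0  1  1  1  1  1  1
 c  0  1  1  1  2  2  2  2
 b  0  1  2  2  2  3  3  3
 c  0  1  2  2  3  3  4  4
 b  0  1  2  2  3  4  4  4
 b  0  1  2  2  3  4  4  4

4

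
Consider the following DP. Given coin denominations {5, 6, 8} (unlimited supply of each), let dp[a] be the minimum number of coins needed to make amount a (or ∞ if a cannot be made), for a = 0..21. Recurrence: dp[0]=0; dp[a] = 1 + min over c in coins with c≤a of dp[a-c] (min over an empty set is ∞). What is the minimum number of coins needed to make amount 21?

3

 a  0  1  2  3  4  5  6  7  8  9 10 11 12 13 14 15 16 17 18 19 20 21
dp  0  -  -  -  -  1  1  -  1  -  2  2  2  2  2  3  2  3  3  3  3  3
(- denotes ∞ / unreachable)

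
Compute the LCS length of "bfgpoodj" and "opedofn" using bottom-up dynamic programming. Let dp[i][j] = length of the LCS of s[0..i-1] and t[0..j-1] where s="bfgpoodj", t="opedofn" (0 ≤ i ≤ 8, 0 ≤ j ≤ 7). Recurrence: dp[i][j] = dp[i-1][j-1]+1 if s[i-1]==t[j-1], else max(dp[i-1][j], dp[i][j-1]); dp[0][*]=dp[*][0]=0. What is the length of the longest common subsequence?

   ''  o  p  e  d  o  f  n
''  0  0  0  0  0  0  0  0
 b  0  0  0  0  0  0  0  0
 f  0  0  0  0  0  0  1  1
 g  0  0  0  0  0  0  1  1
 p  0  0  1  1  1  1  1  1
 o  0  1  1  1  1  2  2  2
 o  0  1  1  1  1  2  2  2
 d  0  1  1  1  2  2  2  2
 j  0  1  1  1  2  2  2  2

2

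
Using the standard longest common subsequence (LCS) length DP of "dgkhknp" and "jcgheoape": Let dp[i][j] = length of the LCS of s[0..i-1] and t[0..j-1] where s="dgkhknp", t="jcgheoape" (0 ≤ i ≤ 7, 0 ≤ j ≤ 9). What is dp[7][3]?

   ''  j  c  g  h  e  o  a  p  e
''  0  0  0  0  0  0  0  0  0  0
 d  0  0  0  0  0  0  0  0  0  0
 g  0  0  0  1  1  1  1  1  1  1
 k  0  0  0  1  1  1  1  1  1  1
 h  0  0  0  1  2  2  2  2  2  2
 k  0  0  0  1  2  2  2  2  2  2
 n  0  0  0  1  2  2  2  2  2  2
 p  0  0  0  1  2  2  2  2  3  3

1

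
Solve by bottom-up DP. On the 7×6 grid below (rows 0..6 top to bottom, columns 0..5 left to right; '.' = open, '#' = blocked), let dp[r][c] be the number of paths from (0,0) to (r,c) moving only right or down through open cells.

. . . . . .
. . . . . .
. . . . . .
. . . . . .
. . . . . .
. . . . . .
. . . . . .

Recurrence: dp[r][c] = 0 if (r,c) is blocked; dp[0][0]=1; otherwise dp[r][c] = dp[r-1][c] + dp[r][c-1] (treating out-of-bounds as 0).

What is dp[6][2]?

28

r\c   0   1   2   3   4   5
  0   1   1   1   1   1   1
  1   1   2   3   4   5   6
  2   1   3   6  10  15  21
  3   1   4  10  20  35  56
  4   1   5  15  35  70 126
  5   1   6  21  56 126 252
  6   1   7  28  84 210 462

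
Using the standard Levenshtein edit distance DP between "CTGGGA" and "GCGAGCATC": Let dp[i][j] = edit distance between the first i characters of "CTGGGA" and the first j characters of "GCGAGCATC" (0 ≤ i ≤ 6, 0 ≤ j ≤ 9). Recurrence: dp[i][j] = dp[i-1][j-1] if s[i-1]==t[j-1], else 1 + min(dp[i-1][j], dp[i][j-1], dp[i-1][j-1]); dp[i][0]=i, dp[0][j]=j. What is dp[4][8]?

6

   ''  G  C  G  A  G  C  A  T  C
''  0  1  2  3  4  5  6  7  8  9
 C  1  1  1  2  3  4  5  6  7  8
 T  2  2  2  2  3  4  5  6  6  7
 G  3  2  3  2  3  3  4  5  6  7
 G  4  3  3  3  3  3  4  5  6  7
 G  5  4  4  3  4  3  4  5  6  7
 A  6  5  5  4  3  4  4  4  5  6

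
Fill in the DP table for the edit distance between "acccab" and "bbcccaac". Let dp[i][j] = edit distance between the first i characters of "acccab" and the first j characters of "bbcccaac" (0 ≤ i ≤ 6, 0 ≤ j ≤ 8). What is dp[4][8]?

   ''  b  b  c  c  c  a  a  c
''  0  1  2  3  4  5  6  7  8
 a  1  1  2  3  4  5  5  6  7
 c  2  2  2  2  3  4  5  6  6
 c  3  3  3  2  2  3  4  5  6
 c  4  4  4  3  2  2  3  4  5
 a  5  5  5  4  3  3  2  3  4
 b  6  5  5  5  4  4  3  3  4

5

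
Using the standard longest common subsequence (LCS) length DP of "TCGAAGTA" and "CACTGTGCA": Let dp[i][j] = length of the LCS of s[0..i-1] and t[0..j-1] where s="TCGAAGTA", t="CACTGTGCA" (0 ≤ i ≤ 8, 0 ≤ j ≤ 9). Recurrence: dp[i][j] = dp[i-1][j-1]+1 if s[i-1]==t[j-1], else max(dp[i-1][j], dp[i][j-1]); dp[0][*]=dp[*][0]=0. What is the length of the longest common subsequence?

   ''  C  A  C  T  G  T  G  C  A
''  0  0  0  0  0  0  0  0  0  0
 T  0  0  0  0  1  1  1  1  1  1
 C  0  1  1  1  1  1  1  1  2  2
 G  0  1  1  1  1  2  2  2  2  2
 A  0  1  2  2  2  2  2  2  2  3
 A  0  1  2  2  2  2  2  2  2  3
 G  0  1  2  2  2  3  3  3  3  3
 T  0  1  2  2  3  3  4  4  4  4
 A  0  1  2  2  3  3  4  4  4  5

5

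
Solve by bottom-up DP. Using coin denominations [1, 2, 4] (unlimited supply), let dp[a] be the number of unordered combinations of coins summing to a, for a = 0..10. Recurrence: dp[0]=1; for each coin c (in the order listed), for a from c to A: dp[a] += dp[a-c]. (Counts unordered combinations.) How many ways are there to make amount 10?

12

after  coin     0     1     2     3     4     5     6     7     8     9    10
          1     1     1     1     1     1     1     1     1     1     1     1
          2     1     1     2     2     3     3     4     4     5     5     6
          4     1     1     2     2     4     4     6     6     9     9    12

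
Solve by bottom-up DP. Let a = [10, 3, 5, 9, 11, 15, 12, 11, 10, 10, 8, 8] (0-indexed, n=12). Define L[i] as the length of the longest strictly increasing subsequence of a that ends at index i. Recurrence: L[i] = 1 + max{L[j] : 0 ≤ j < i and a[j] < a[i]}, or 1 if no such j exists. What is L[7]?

   i    0    1    2    3    4    5    6    7    8    9   10   11
a[i]   10    3    5    9   11   15   12   11   10   10    8    8
L[i]    1    1    2    3    4    5    5    4    4    4    3    3

4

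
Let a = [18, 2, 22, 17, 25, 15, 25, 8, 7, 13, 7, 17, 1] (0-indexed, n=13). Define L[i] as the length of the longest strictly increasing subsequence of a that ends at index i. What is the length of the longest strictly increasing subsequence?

   i    0    1    2    3    4    5    6    7    8    9   10   11   12
a[i]   18    2   22   17   25   15   25    8    7   13    7   17    1
L[i]    1    1    2    2    3    2    3    2    2    3    2    4    1

4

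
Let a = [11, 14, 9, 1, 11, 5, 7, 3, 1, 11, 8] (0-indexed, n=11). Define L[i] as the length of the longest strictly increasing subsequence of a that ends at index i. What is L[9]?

4

   i    0    1    2    3    4    5    6    7    8    9   10
a[i]   11   14    9    1   11    5    7    3    1   11    8
L[i]    1    2    1    1    2    2    3    2    1    4    4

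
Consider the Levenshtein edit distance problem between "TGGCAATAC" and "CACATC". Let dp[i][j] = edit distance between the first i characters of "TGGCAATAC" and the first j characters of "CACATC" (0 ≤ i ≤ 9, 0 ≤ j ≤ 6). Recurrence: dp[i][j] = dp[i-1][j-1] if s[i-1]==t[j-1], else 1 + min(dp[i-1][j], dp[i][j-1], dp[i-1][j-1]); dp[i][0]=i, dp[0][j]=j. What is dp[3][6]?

6

   ''  C  A  C  A  T  C
''  0  1  2  3  4  5  6
 T  1  1  2  3  4  4  5
 G  2  2  2  3  4  5  5
 G  3  3  3  3  4  5  6
 C  4  3  4  3  4  5  5
 A  5  4  3  4  3  4  5
 A  6  5  4  4  4  4  5
 T  7  6  5  5  5  4  5
 A  8  7  6  6  5  5  5
 C  9  8  7  6  6  6  5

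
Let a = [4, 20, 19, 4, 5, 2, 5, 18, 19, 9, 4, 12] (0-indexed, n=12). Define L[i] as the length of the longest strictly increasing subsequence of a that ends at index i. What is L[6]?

   i    0    1    2    3    4    5    6    7    8    9   10   11
a[i]    4   20   19    4    5    2    5   18   19    9    4   12
L[i]    1    2    2    1    2    1    2    3    4    3    2    4

2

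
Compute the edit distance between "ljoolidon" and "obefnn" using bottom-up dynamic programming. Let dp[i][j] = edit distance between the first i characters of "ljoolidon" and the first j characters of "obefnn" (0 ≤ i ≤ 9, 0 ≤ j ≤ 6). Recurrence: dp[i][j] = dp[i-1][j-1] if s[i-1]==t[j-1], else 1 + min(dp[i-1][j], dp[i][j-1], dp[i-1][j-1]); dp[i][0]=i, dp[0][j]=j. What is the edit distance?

   ''  o  b  e  f  n  n
''  0  1  2  3  4  5  6
 l  1  1  2  3  4  5  6
 j  2  2  2  3  4  5  6
 o  3  2  3  3  4  5  6
 o  4  3  3  4  4  5  6
 l  5  4  4  4  5  5  6
 i  6  5  5  5  5  6  6
 d  7  6  6  6  6  6  7
 o  8  7  7  7  7  7  7
 n  9  8  8  8  8  7  7

7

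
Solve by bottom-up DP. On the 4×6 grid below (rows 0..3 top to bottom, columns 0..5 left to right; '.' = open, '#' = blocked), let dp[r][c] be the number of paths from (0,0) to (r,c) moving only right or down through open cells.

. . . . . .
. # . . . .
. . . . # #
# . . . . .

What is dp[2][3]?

r\c   0   1   2   3   4   5
  0   1   1   1   1   1   1
  1   1   0   1   2   3   4
  2   1   1   2   4   0   0
  3   0   1   3   7   7   7

4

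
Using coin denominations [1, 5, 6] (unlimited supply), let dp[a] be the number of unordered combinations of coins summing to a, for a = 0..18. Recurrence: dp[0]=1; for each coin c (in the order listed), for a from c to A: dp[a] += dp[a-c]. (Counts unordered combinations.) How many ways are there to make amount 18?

10

after  coin     0     1     2     3     4     5     6     7     8     9    10    11    12    13    14    15    16    17    18
          1     1     1     1     1     1     1     1     1     1     1     1     1     1     1     1     1     1     1     1
          5     1     1     1     1     1     2     2     2     2     2     3     3     3     3     3     4     4     4     4
          6     1     1     1     1     1     2     3     3     3     3     4     5     6     6     6     7     8     9    10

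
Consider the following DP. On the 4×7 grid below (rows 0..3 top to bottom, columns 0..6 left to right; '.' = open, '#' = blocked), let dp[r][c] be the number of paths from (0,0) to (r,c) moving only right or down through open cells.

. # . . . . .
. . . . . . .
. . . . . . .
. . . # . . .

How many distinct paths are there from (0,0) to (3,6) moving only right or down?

r\c   0   1   2   3   4   5   6
  0   1   0   0   0   0   0   0
  1   1   1   1   1   1   1   1
  2   1   2   3   4   5   6   7
  3   1   3   6   0   5  11  18

18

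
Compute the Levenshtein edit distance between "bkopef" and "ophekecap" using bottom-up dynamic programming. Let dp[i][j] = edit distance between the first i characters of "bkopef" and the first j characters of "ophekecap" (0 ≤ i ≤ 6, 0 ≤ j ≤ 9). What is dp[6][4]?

4

   ''  o  p  h  e  k  e  c  a  p
''  0  1  2  3  4  5  6  7  8  9
 b  1  1  2  3  4  5  6  7  8  9
 k  2  2  2  3  4  4  5  6  7  8
 o  3  2  3  3  4  5  5  6  7  8
 p  4  3  2  3  4  5  6  6  7  7
 e  5  4  3  3  3  4  5  6  7  8
 f  6  5  4  4  4  4  5  6  7  8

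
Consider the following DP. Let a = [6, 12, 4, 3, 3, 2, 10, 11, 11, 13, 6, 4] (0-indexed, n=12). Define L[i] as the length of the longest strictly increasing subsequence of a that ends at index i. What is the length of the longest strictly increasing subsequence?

4

   i    0    1    2    3    4    5    6    7    8    9   10   11
a[i]    6   12    4    3    3    2   10   11   11   13    6    4
L[i]    1    2    1    1    1    1    2    3    3    4    2    2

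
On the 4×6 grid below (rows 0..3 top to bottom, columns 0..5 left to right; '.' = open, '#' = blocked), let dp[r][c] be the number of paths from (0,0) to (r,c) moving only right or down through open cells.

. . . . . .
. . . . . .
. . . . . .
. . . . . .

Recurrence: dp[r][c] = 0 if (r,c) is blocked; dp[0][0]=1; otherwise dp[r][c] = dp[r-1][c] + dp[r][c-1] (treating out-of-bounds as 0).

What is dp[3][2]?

10

r\c   0   1   2   3   4   5
  0   1   1   1   1   1   1
  1   1   2   3   4   5   6
  2   1   3   6  10  15  21
  3   1   4  10  20  35  56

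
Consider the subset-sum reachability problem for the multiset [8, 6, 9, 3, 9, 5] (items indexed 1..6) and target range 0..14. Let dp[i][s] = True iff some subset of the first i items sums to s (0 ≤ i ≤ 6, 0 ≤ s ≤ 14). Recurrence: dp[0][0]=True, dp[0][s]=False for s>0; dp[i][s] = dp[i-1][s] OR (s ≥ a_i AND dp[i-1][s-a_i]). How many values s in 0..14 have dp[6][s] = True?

i\s   0   1   2   3   4   5   6   7   8   9  10  11  12  13  14
  0   T   F   F   F   F   F   F   F   F   F   F   F   F   F   F
  1   T   F   F   F   F   F   F   F   T   F   F   F   F   F   F
  2   T   F   F   F   F   F   T   F   T   F   F   F   F   F   T
  3   T   F   F   F   F   F   T   F   T   T   F   F   F   F   T
  4   T   F   F   T   F   F   T   F   T   T   F   T   T   F   T
  5   T   F   F   T   F   F   T   F   T   T   F   T   T   F   T
  6   T   F   F   T   F   T   T   F   T   T   F   T   T   T   T

10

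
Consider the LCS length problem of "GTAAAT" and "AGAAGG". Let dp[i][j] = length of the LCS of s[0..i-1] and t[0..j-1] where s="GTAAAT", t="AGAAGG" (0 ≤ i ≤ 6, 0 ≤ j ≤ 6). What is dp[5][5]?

3

   ''  A  G  A  A  G  G
''  0  0  0  0  0  0  0
 G  0  0  1  1  1  1  1
 T  0  0  1  1  1  1  1
 A  0  1  1  2  2  2  2
 A  0  1  1  2  3  3  3
 A  0  1  1  2  3  3  3
 T  0  1  1  2  3  3  3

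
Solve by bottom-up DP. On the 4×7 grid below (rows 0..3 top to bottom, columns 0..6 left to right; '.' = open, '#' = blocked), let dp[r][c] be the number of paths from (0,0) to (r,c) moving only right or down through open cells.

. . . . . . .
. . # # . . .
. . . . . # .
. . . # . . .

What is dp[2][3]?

r\c   0   1   2   3   4   5   6
  0   1   1   1   1   1   1   1
  1   1   2   0   0   1   2   3
  2   1   3   3   3   4   0   3
  3   1   4   7   0   4   4   7

3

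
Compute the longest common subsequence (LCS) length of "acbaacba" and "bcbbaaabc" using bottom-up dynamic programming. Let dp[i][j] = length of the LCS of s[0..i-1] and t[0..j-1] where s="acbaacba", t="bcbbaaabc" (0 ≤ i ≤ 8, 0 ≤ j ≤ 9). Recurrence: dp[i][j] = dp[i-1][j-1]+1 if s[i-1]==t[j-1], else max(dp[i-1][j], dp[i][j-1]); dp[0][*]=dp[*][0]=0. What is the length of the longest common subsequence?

5

   ''  b  c  b  b  a  a  a  b  c
''  0  0  0  0  0  0  0  0  0  0
 a  0  0  0  0  0  1  1  1  1  1
 c  0  0  1  1  1  1  1  1  1  2
 b  0  1  1  2  2  2  2  2  2  2
 a  0  1  1  2  2  3  3  3  3  3
 a  0  1  1  2  2  3  4  4  4  4
 c  0  1  2  2  2  3  4  4  4  5
 b  0  1  2  3  3  3  4  4  5  5
 a  0  1  2  3  3  4  4  5  5  5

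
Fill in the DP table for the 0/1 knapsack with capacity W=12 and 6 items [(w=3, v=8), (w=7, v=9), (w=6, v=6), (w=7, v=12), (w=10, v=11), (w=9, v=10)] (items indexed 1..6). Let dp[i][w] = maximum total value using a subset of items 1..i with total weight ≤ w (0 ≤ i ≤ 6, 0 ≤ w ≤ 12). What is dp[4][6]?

i\w   0   1   2   3   4   5   6   7   8   9  10  11  12
  0   0   0   0   0   0   0   0   0   0   0   0   0   0
  1   0   0   0   8   8   8   8   8   8   8   8   8   8
  2   0   0   0   8   8   8   8   9   9   9  17  17  17
  3   0   0   0   8   8   8   8   9   9  14  17  17  17
  4   0   0   0   8   8   8   8  12  12  14  20  20  20
  5   0   0   0   8   8   8   8  12  12  14  20  20  20
  6   0   0   0   8   8   8   8  12  12  14  20  20  20

8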